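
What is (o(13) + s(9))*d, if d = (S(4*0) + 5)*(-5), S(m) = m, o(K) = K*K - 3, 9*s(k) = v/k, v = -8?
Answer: -335950/81 ≈ -4147.5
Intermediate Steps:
s(k) = -8/(9*k) (s(k) = (-8/k)/9 = -8/(9*k))
o(K) = -3 + K² (o(K) = K² - 3 = -3 + K²)
d = -25 (d = (4*0 + 5)*(-5) = (0 + 5)*(-5) = 5*(-5) = -25)
(o(13) + s(9))*d = ((-3 + 13²) - 8/9/9)*(-25) = ((-3 + 169) - 8/9*⅑)*(-25) = (166 - 8/81)*(-25) = (13438/81)*(-25) = -335950/81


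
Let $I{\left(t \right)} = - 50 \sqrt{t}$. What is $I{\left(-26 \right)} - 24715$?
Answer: $-24715 - 50 i \sqrt{26} \approx -24715.0 - 254.95 i$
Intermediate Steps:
$I{\left(-26 \right)} - 24715 = - 50 \sqrt{-26} - 24715 = - 50 i \sqrt{26} - 24715 = -24715 - 50 i \sqrt{26}$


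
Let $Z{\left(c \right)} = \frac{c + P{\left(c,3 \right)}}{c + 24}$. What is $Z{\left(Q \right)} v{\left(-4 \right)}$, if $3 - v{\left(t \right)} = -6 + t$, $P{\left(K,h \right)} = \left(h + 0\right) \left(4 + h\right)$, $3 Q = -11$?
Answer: $\frac{676}{61} \approx 11.082$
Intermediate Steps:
$Q = - \frac{11}{3}$ ($Q = \frac{1}{3} \left(-11\right) = - \frac{11}{3} \approx -3.6667$)
$P{\left(K,h \right)} = h \left(4 + h\right)$
$v{\left(t \right)} = 9 - t$ ($v{\left(t \right)} = 3 - \left(-6 + t\right) = 9 - t$)
$Z{\left(c \right)} = \frac{21 + c}{24 + c}$ ($Z{\left(c \right)} = \frac{c + 3 \left(4 + 3\right)}{c + 24} = \frac{c + 3 \cdot 7}{24 + c} = \frac{c + 21}{24 + c} = \frac{21 + c}{24 + c}$)
$Z{\left(Q \right)} v{\left(-4 \right)} = \frac{21 - \frac{11}{3}}{24 - \frac{11}{3}} \left(9 - -4\right) = \frac{1}{\frac{61}{3}} \cdot \frac{52}{3} \left(9 + 4\right) = \frac{3}{61} \cdot \frac{52}{3} \cdot 13 = \frac{52}{61} \cdot 13 = \frac{676}{61}$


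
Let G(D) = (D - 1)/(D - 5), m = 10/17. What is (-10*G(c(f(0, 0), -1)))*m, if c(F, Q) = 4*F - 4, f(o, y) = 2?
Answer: 300/17 ≈ 17.647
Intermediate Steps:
c(F, Q) = -4 + 4*F
m = 10/17 (m = 10*(1/17) = 10/17 ≈ 0.58823)
G(D) = (-1 + D)/(-5 + D)
(-10*G(c(f(0, 0), -1)))*m = -10*(-1 + (-4 + 4*2))/(-5 + (-4 + 4*2))*(10/17) = -10*(-1 + (-4 + 8))/(-5 + (-4 + 8))*(10/17) = -10*(-1 + 4)/(-5 + 4)*(10/17) = -10*3/(-1)*(10/17) = -(-10)*3*(10/17) = -10*(-3)*(10/17) = 30*(10/17) = 300/17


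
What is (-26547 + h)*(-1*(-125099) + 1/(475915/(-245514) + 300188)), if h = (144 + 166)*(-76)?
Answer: -27175034441795731187/4335287101 ≈ -6.2683e+9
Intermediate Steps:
h = -23560 (h = 310*(-76) = -23560)
(-26547 + h)*(-1*(-125099) + 1/(475915/(-245514) + 300188)) = (-26547 - 23560)*(-1*(-125099) + 1/(475915/(-245514) + 300188)) = -50107*(125099 + 1/(475915*(-1/245514) + 300188)) = -50107*(125099 + 1/(-27995/14442 + 300188)) = -50107*(125099 + 1/(4335287101/14442)) = -50107*(125099 + 14442/4335287101) = -50107*542340081062441/4335287101 = -27175034441795731187/4335287101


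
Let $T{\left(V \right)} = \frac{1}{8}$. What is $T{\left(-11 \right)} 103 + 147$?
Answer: $\frac{1279}{8} \approx 159.88$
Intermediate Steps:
$T{\left(V \right)} = \frac{1}{8}$
$T{\left(-11 \right)} 103 + 147 = \frac{1}{8} \cdot 103 + 147 = \frac{103}{8} + 147 = \frac{1279}{8}$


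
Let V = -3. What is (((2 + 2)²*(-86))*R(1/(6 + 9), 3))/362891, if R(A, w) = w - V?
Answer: -8256/362891 ≈ -0.022751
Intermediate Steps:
R(A, w) = 3 + w (R(A, w) = w - 1*(-3) = w + 3 = 3 + w)
(((2 + 2)²*(-86))*R(1/(6 + 9), 3))/362891 = (((2 + 2)²*(-86))*(3 + 3))/362891 = ((4²*(-86))*6)*(1/362891) = ((16*(-86))*6)*(1/362891) = -1376*6*(1/362891) = -8256*1/362891 = -8256/362891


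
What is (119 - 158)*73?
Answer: -2847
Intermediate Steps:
(119 - 158)*73 = -39*73 = -2847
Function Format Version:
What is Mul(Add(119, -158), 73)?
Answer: -2847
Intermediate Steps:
Mul(Add(119, -158), 73) = Mul(-39, 73) = -2847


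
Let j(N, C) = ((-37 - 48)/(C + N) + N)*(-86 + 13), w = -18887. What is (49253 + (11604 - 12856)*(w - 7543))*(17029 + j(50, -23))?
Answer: 12176753121494/27 ≈ 4.5099e+11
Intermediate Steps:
j(N, C) = -73*N + 6205/(C + N) (j(N, C) = (-85/(C + N) + N)*(-73) = (N - 85/(C + N))*(-73) = -73*N + 6205/(C + N))
(49253 + (11604 - 12856)*(w - 7543))*(17029 + j(50, -23)) = (49253 + (11604 - 12856)*(-18887 - 7543))*(17029 + 73*(85 - 1*50**2 - 1*(-23)*50)/(-23 + 50)) = (49253 - 1252*(-26430))*(17029 + 73*(85 - 1*2500 + 1150)/27) = (49253 + 33090360)*(17029 + 73*(1/27)*(85 - 2500 + 1150)) = 33139613*(17029 + 73*(1/27)*(-1265)) = 33139613*(17029 - 92345/27) = 33139613*(367438/27) = 12176753121494/27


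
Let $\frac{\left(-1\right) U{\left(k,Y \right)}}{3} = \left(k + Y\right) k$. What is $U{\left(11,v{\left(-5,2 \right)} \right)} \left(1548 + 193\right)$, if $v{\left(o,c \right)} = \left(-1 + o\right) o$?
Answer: $-2355573$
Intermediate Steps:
$v{\left(o,c \right)} = o \left(-1 + o\right)$
$U{\left(k,Y \right)} = - 3 k \left(Y + k\right)$ ($U{\left(k,Y \right)} = - 3 \left(k + Y\right) k = - 3 \left(Y + k\right) k = - 3 k \left(Y + k\right)$)
$U{\left(11,v{\left(-5,2 \right)} \right)} \left(1548 + 193\right) = \left(-3\right) 11 \left(- 5 \left(-1 - 5\right) + 11\right) \left(1548 + 193\right) = \left(-3\right) 11 \left(\left(-5\right) \left(-6\right) + 11\right) 1741 = \left(-3\right) 11 \left(30 + 11\right) 1741 = \left(-3\right) 11 \cdot 41 \cdot 1741 = \left(-1353\right) 1741 = -2355573$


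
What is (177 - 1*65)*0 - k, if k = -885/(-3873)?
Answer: -295/1291 ≈ -0.22851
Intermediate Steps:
k = 295/1291 (k = -885*(-1/3873) = 295/1291 ≈ 0.22851)
(177 - 1*65)*0 - k = (177 - 1*65)*0 - 1*295/1291 = (177 - 65)*0 - 295/1291 = 112*0 - 295/1291 = 0 - 295/1291 = -295/1291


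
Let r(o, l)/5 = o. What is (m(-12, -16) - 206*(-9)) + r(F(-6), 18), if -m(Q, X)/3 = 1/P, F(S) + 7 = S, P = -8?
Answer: 14315/8 ≈ 1789.4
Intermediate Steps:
F(S) = -7 + S
r(o, l) = 5*o
m(Q, X) = 3/8 (m(Q, X) = -3/(-8) = -3*(-⅛) = 3/8)
(m(-12, -16) - 206*(-9)) + r(F(-6), 18) = (3/8 - 206*(-9)) + 5*(-7 - 6) = (3/8 + 1854) + 5*(-13) = 14835/8 - 65 = 14315/8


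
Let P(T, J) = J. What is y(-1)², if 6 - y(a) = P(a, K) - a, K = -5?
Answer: 100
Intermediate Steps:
y(a) = 11 + a (y(a) = 6 - (-5 - a) = 6 + (5 + a) = 11 + a)
y(-1)² = (11 - 1)² = 10² = 100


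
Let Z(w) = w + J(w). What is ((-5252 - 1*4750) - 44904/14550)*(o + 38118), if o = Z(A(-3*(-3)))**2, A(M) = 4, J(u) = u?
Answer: -926384436788/2425 ≈ -3.8201e+8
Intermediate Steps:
Z(w) = 2*w (Z(w) = w + w = 2*w)
o = 64 (o = (2*4)**2 = 8**2 = 64)
((-5252 - 1*4750) - 44904/14550)*(o + 38118) = ((-5252 - 1*4750) - 44904/14550)*(64 + 38118) = ((-5252 - 4750) - 44904*1/14550)*38182 = (-10002 - 7484/2425)*38182 = -24262334/2425*38182 = -926384436788/2425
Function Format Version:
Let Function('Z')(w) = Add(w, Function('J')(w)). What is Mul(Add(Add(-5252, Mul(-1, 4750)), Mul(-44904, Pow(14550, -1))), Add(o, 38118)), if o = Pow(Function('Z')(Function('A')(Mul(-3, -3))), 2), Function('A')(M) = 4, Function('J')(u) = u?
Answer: Rational(-926384436788, 2425) ≈ -3.8201e+8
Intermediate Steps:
Function('Z')(w) = Mul(2, w) (Function('Z')(w) = Add(w, w) = Mul(2, w))
o = 64 (o = Pow(Mul(2, 4), 2) = Pow(8, 2) = 64)
Mul(Add(Add(-5252, Mul(-1, 4750)), Mul(-44904, Pow(14550, -1))), Add(o, 38118)) = Mul(Add(Add(-5252, Mul(-1, 4750)), Mul(-44904, Pow(14550, -1))), Add(64, 38118)) = Mul(Add(Add(-5252, -4750), Mul(-44904, Rational(1, 14550))), 38182) = Mul(Add(-10002, Rational(-7484, 2425)), 38182) = Mul(Rational(-24262334, 2425), 38182) = Rational(-926384436788, 2425)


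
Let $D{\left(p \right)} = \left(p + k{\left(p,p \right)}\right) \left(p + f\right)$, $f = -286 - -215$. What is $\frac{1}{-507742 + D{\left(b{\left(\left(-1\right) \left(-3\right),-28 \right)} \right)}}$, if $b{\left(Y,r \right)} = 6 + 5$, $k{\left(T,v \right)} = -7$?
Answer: $- \frac{1}{507982} \approx -1.9686 \cdot 10^{-6}$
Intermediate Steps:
$f = -71$ ($f = -286 + 215 = -71$)
$b{\left(Y,r \right)} = 11$
$D{\left(p \right)} = \left(-71 + p\right) \left(-7 + p\right)$ ($D{\left(p \right)} = \left(p - 7\right) \left(p - 71\right) = \left(-7 + p\right) \left(-71 + p\right) = \left(-71 + p\right) \left(-7 + p\right)$)
$\frac{1}{-507742 + D{\left(b{\left(\left(-1\right) \left(-3\right),-28 \right)} \right)}} = \frac{1}{-507742 + \left(497 + 11^{2} - 858\right)} = \frac{1}{-507742 + \left(497 + 121 - 858\right)} = \frac{1}{-507742 - 240} = \frac{1}{-507982} = - \frac{1}{507982}$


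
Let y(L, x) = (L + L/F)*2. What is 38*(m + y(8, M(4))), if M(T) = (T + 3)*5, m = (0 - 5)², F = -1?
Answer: 950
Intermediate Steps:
m = 25 (m = (-5)² = 25)
M(T) = 15 + 5*T (M(T) = (3 + T)*5 = 15 + 5*T)
y(L, x) = 0 (y(L, x) = (L + L/(-1))*2 = (L + L*(-1))*2 = (L - L)*2 = 0*2 = 0)
38*(m + y(8, M(4))) = 38*(25 + 0) = 38*25 = 950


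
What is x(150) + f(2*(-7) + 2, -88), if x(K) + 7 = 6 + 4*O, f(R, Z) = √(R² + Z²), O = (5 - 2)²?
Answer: 35 + 4*√493 ≈ 123.81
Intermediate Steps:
O = 9 (O = 3² = 9)
x(K) = 35 (x(K) = -7 + (6 + 4*9) = -7 + (6 + 36) = -7 + 42 = 35)
x(150) + f(2*(-7) + 2, -88) = 35 + √((2*(-7) + 2)² + (-88)²) = 35 + √((-14 + 2)² + 7744) = 35 + √((-12)² + 7744) = 35 + √(144 + 7744) = 35 + √7888 = 35 + 4*√493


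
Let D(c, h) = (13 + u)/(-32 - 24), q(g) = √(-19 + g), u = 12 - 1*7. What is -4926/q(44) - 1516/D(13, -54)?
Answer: 167906/45 ≈ 3731.2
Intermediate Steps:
u = 5 (u = 12 - 7 = 5)
D(c, h) = -9/28 (D(c, h) = (13 + 5)/(-32 - 24) = 18/(-56) = 18*(-1/56) = -9/28)
-4926/q(44) - 1516/D(13, -54) = -4926/√(-19 + 44) - 1516/(-9/28) = -4926/(√25) - 1516*(-28/9) = -4926/5 + 42448/9 = 167906/45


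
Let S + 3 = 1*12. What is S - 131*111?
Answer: -14532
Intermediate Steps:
S = 9 (S = -3 + 1*12 = -3 + 12 = 9)
S - 131*111 = 9 - 131*111 = 9 - 14541 = -14532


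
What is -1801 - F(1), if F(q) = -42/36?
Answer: -10799/6 ≈ -1799.8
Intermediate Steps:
F(q) = -7/6 (F(q) = -42*1/36 = -7/6)
-1801 - F(1) = -1801 - 1*(-7/6) = -1801 + 7/6 = -10799/6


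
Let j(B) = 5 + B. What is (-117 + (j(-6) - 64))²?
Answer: 33124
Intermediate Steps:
(-117 + (j(-6) - 64))² = (-117 + ((5 - 6) - 64))² = (-117 + (-1 - 64))² = (-117 - 65)² = (-182)² = 33124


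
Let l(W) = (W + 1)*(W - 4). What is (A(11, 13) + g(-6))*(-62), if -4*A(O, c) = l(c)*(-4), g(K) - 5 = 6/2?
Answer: -8308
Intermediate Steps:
g(K) = 8 (g(K) = 5 + 6/2 = 5 + 6*(½) = 5 + 3 = 8)
l(W) = (1 + W)*(-4 + W)
A(O, c) = -4 + c² - 3*c (A(O, c) = -(-4 + c² - 3*c)*(-4)/4 = -(16 - 4*c² + 12*c)/4 = -4 + c² - 3*c)
(A(11, 13) + g(-6))*(-62) = ((-4 + 13² - 3*13) + 8)*(-62) = ((-4 + 169 - 39) + 8)*(-62) = (126 + 8)*(-62) = 134*(-62) = -8308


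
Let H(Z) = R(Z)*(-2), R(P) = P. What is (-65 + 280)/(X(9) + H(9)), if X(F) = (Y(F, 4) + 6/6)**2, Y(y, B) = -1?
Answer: -215/18 ≈ -11.944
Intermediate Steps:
H(Z) = -2*Z (H(Z) = Z*(-2) = -2*Z)
X(F) = 0 (X(F) = (-1 + 6/6)**2 = (-1 + 6*(1/6))**2 = (-1 + 1)**2 = 0**2 = 0)
(-65 + 280)/(X(9) + H(9)) = (-65 + 280)/(0 - 2*9) = 215/(0 - 18) = 215/(-18) = 215*(-1/18) = -215/18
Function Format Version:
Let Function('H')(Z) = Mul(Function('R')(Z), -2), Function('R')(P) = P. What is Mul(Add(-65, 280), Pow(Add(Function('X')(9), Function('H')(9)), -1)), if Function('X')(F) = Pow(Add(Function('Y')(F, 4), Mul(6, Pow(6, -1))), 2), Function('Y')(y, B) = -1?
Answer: Rational(-215, 18) ≈ -11.944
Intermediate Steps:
Function('H')(Z) = Mul(-2, Z) (Function('H')(Z) = Mul(Z, -2) = Mul(-2, Z))
Function('X')(F) = 0 (Function('X')(F) = Pow(Add(-1, Mul(6, Pow(6, -1))), 2) = Pow(Add(-1, Mul(6, Rational(1, 6))), 2) = Pow(Add(-1, 1), 2) = Pow(0, 2) = 0)
Mul(Add(-65, 280), Pow(Add(Function('X')(9), Function('H')(9)), -1)) = Mul(Add(-65, 280), Pow(Add(0, Mul(-2, 9)), -1)) = Mul(215, Pow(Add(0, -18), -1)) = Mul(215, Pow(-18, -1)) = Mul(215, Rational(-1, 18)) = Rational(-215, 18)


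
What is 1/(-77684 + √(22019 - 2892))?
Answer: -77684/6034784729 - √19127/6034784729 ≈ -1.2896e-5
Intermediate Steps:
1/(-77684 + √(22019 - 2892)) = 1/(-77684 + √19127)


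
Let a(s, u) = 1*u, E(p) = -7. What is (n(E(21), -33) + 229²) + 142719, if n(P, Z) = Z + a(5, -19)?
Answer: 195108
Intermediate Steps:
a(s, u) = u
n(P, Z) = -19 + Z (n(P, Z) = Z - 19 = -19 + Z)
(n(E(21), -33) + 229²) + 142719 = ((-19 - 33) + 229²) + 142719 = (-52 + 52441) + 142719 = 52389 + 142719 = 195108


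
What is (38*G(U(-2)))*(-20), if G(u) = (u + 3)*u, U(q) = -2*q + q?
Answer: -7600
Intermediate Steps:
U(q) = -q
G(u) = u*(3 + u) (G(u) = (3 + u)*u = u*(3 + u))
(38*G(U(-2)))*(-20) = (38*((-1*(-2))*(3 - 1*(-2))))*(-20) = (38*(2*(3 + 2)))*(-20) = (38*(2*5))*(-20) = (38*10)*(-20) = 380*(-20) = -7600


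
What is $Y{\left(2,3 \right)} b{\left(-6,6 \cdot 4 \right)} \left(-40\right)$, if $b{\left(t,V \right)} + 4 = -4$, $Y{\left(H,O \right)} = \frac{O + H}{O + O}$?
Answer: $\frac{800}{3} \approx 266.67$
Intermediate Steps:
$Y{\left(H,O \right)} = \frac{H + O}{2 O}$
$b{\left(t,V \right)} = -8$ ($b{\left(t,V \right)} = -4 - 4 = -8$)
$Y{\left(2,3 \right)} b{\left(-6,6 \cdot 4 \right)} \left(-40\right) = \frac{2 + 3}{2 \cdot 3} \left(-8\right) \left(-40\right) = \frac{1}{2} \cdot \frac{1}{3} \cdot 5 \left(-8\right) \left(-40\right) = \frac{5}{6} \left(-8\right) \left(-40\right) = \left(- \frac{20}{3}\right) \left(-40\right) = \frac{800}{3}$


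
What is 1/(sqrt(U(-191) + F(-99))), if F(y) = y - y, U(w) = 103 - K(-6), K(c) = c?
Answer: sqrt(109)/109 ≈ 0.095783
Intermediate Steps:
U(w) = 109 (U(w) = 103 - 1*(-6) = 103 + 6 = 109)
F(y) = 0
1/(sqrt(U(-191) + F(-99))) = 1/(sqrt(109 + 0)) = 1/(sqrt(109)) = sqrt(109)/109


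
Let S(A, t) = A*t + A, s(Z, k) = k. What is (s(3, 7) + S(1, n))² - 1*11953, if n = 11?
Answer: -11592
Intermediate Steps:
S(A, t) = A + A*t
(s(3, 7) + S(1, n))² - 1*11953 = (7 + 1*(1 + 11))² - 1*11953 = (7 + 1*12)² - 11953 = (7 + 12)² - 11953 = 19² - 11953 = 361 - 11953 = -11592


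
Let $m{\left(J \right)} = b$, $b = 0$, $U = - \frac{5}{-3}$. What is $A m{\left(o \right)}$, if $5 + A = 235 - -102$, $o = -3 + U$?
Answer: $0$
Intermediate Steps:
$U = \frac{5}{3}$ ($U = - \frac{5 \left(-1\right)}{3} = \left(-1\right) \left(- \frac{5}{3}\right) = \frac{5}{3} \approx 1.6667$)
$o = - \frac{4}{3}$ ($o = -3 + \frac{5}{3} = - \frac{4}{3} \approx -1.3333$)
$A = 332$ ($A = -5 + \left(235 - -102\right) = -5 + \left(235 + 102\right) = -5 + 337 = 332$)
$m{\left(J \right)} = 0$
$A m{\left(o \right)} = 332 \cdot 0 = 0$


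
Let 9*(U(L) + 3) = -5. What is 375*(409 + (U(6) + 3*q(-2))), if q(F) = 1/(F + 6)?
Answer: 1827875/12 ≈ 1.5232e+5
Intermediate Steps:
U(L) = -32/9 (U(L) = -3 + (1/9)*(-5) = -3 - 5/9 = -32/9)
q(F) = 1/(6 + F)
375*(409 + (U(6) + 3*q(-2))) = 375*(409 + (-32/9 + 3/(6 - 2))) = 375*(409 + (-32/9 + 3/4)) = 375*(409 - 101/36) = 375*(14623/36) = 1827875/12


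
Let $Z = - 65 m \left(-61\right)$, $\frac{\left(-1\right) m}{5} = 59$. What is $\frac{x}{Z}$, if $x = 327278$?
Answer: $- \frac{327278}{1169675} \approx -0.2798$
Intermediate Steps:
$m = -295$ ($m = \left(-5\right) 59 = -295$)
$Z = -1169675$ ($Z = \left(-65\right) \left(-295\right) \left(-61\right) = 19175 \left(-61\right) = -1169675$)
$\frac{x}{Z} = \frac{327278}{-1169675} = 327278 \left(- \frac{1}{1169675}\right) = - \frac{327278}{1169675}$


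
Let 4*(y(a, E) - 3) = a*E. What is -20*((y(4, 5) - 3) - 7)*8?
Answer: 320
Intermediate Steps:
y(a, E) = 3 + E*a/4 (y(a, E) = 3 + (a*E)/4 = 3 + (E*a)/4 = 3 + E*a/4)
-20*((y(4, 5) - 3) - 7)*8 = -20*(((3 + (1/4)*5*4) - 3) - 7)*8 = -20*(((3 + 5) - 3) - 7)*8 = -20*((8 - 3) - 7)*8 = -20*(5 - 7)*8 = -20*(-2)*8 = 40*8 = 320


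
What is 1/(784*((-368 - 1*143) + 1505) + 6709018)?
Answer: 1/7488314 ≈ 1.3354e-7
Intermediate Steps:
1/(784*((-368 - 1*143) + 1505) + 6709018) = 1/(784*((-368 - 143) + 1505) + 6709018) = 1/(784*(-511 + 1505) + 6709018) = 1/(784*994 + 6709018) = 1/(779296 + 6709018) = 1/7488314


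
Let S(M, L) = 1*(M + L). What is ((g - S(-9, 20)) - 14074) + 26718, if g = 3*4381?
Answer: 25776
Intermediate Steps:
S(M, L) = L + M (S(M, L) = 1*(L + M) = L + M)
g = 13143
((g - S(-9, 20)) - 14074) + 26718 = ((13143 - (20 - 9)) - 14074) + 26718 = ((13143 - 1*11) - 14074) + 26718 = ((13143 - 11) - 14074) + 26718 = (13132 - 14074) + 26718 = -942 + 26718 = 25776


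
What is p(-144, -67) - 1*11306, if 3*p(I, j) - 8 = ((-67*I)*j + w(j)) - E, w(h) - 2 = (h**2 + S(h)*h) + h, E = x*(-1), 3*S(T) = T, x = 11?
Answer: -2023184/9 ≈ -2.2480e+5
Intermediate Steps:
S(T) = T/3
E = -11 (E = 11*(-1) = -11)
w(h) = 2 + h + 4*h**2/3 (w(h) = 2 + ((h**2 + (h/3)*h) + h) = 2 + ((h**2 + h**2/3) + h) = 2 + (4*h**2/3 + h) = 2 + (h + 4*h**2/3) = 2 + h + 4*h**2/3)
p(I, j) = 7 + j/3 + 4*j**2/9 - 67*I*j/3 (p(I, j) = 8/3 + (((-67*I)*j + (2 + j + 4*j**2/3)) - 1*(-11))/3 = 8/3 + ((-67*I*j + (2 + j + 4*j**2/3)) + 11)/3 = 8/3 + ((2 + j + 4*j**2/3 - 67*I*j) + 11)/3 = 8/3 + (13 + j + 4*j**2/3 - 67*I*j)/3 = 8/3 + (13/3 + j/3 + 4*j**2/9 - 67*I*j/3) = 7 + j/3 + 4*j**2/9 - 67*I*j/3)
p(-144, -67) - 1*11306 = (7 + (1/3)*(-67) + (4/9)*(-67)**2 - 67/3*(-144)*(-67)) - 1*11306 = (7 - 67/3 + (4/9)*4489 - 215472) - 11306 = (7 - 67/3 + 17956/9 - 215472) - 11306 = -1921430/9 - 11306 = -2023184/9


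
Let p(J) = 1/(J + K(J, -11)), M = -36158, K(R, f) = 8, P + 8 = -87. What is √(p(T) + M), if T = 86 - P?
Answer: I*√143511081/63 ≈ 190.15*I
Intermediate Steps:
P = -95 (P = -8 - 87 = -95)
T = 181 (T = 86 - 1*(-95) = 86 + 95 = 181)
p(J) = 1/(8 + J) (p(J) = 1/(J + 8) = 1/(8 + J))
√(p(T) + M) = √(1/(8 + 181) - 36158) = √(1/189 - 36158) = √(-6833861/189) = I*√143511081/63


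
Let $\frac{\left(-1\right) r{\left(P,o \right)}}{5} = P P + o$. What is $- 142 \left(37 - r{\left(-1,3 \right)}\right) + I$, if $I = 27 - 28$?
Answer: $-8095$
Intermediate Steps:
$I = -1$
$r{\left(P,o \right)} = - 5 o - 5 P^{2}$ ($r{\left(P,o \right)} = - 5 \left(P P + o\right) = - 5 \left(P^{2} + o\right) = - 5 \left(o + P^{2}\right) = - 5 o - 5 P^{2}$)
$- 142 \left(37 - r{\left(-1,3 \right)}\right) + I = - 142 \left(37 - \left(\left(-5\right) 3 - 5 \left(-1\right)^{2}\right)\right) - 1 = - 142 \left(37 - \left(-15 - 5\right)\right) - 1 = - 142 \left(37 - -20\right) - 1 = - 142 \left(37 + 20\right) - 1 = \left(-142\right) 57 - 1 = -8094 - 1 = -8095$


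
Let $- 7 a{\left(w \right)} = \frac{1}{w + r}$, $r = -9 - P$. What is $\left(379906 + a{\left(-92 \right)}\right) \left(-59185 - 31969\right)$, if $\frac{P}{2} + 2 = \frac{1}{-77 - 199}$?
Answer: $- \frac{463521902945776}{13385} \approx -3.463 \cdot 10^{10}$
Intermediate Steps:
$P = - \frac{553}{138}$ ($P = -4 + \frac{2}{-77 - 199} = -4 + \frac{2}{-276} = -4 + 2 \left(- \frac{1}{276}\right) = -4 - \frac{1}{138} = - \frac{553}{138} \approx -4.0072$)
$r = - \frac{689}{138}$ ($r = -9 - - \frac{553}{138} = -9 + \frac{553}{138} = - \frac{689}{138} \approx -4.9928$)
$a{\left(w \right)} = - \frac{1}{7 \left(- \frac{689}{138} + w\right)}$ ($a{\left(w \right)} = - \frac{1}{7 \left(w - \frac{689}{138}\right)} = - \frac{1}{7 \left(- \frac{689}{138} + w\right)}$)
$\left(379906 + a{\left(-92 \right)}\right) \left(-59185 - 31969\right) = \left(379906 - \frac{138}{-4823 + 966 \left(-92\right)}\right) \left(-59185 - 31969\right) = \left(379906 - \frac{138}{-4823 - 88872}\right) \left(-91154\right) = \left(379906 - \frac{138}{-93695}\right) \left(-91154\right) = \left(379906 - - \frac{138}{93695}\right) \left(-91154\right) = \left(379906 + \frac{138}{93695}\right) \left(-91154\right) = \frac{35595292808}{93695} \left(-91154\right) = - \frac{463521902945776}{13385}$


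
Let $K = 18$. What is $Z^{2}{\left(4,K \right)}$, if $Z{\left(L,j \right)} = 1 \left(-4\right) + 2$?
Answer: $4$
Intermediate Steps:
$Z{\left(L,j \right)} = -2$ ($Z{\left(L,j \right)} = -4 + 2 = -2$)
$Z^{2}{\left(4,K \right)} = \left(-2\right)^{2} = 4$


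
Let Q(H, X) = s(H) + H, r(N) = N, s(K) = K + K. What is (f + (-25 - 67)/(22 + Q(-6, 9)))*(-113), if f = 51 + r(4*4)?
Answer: -4972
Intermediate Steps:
s(K) = 2*K
Q(H, X) = 3*H (Q(H, X) = 2*H + H = 3*H)
f = 67 (f = 51 + 4*4 = 51 + 16 = 67)
(f + (-25 - 67)/(22 + Q(-6, 9)))*(-113) = (67 + (-25 - 67)/(22 + 3*(-6)))*(-113) = (67 - 92/(22 - 18))*(-113) = (67 - 92/4)*(-113) = (67 - 92*1/4)*(-113) = (67 - 23)*(-113) = 44*(-113) = -4972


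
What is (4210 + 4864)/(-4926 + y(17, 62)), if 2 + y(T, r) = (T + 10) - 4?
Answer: -9074/4905 ≈ -1.8499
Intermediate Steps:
y(T, r) = 4 + T (y(T, r) = -2 + ((T + 10) - 4) = -2 + ((10 + T) - 4) = -2 + (6 + T) = 4 + T)
(4210 + 4864)/(-4926 + y(17, 62)) = (4210 + 4864)/(-4926 + (4 + 17)) = 9074/(-4926 + 21) = 9074/(-4905) = 9074*(-1/4905) = -9074/4905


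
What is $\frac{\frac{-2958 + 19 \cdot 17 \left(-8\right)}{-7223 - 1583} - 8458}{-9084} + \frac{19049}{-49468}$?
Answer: $\frac{1323749516}{2424711121} \approx 0.54594$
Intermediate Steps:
$\frac{\frac{-2958 + 19 \cdot 17 \left(-8\right)}{-7223 - 1583} - 8458}{-9084} + \frac{19049}{-49468} = \left(\frac{-2958 + 323 \left(-8\right)}{-8806} - 8458\right) \left(- \frac{1}{9084}\right) + 19049 \left(- \frac{1}{49468}\right) = \left(\left(-2958 - 2584\right) \left(- \frac{1}{8806}\right) - 8458\right) \left(- \frac{1}{9084}\right) - \frac{19049}{49468} = \left(\left(-5542\right) \left(- \frac{1}{8806}\right) - 8458\right) \left(- \frac{1}{9084}\right) - \frac{19049}{49468} = \left(\frac{163}{259} - 8458\right) \left(- \frac{1}{9084}\right) - \frac{19049}{49468} = \left(- \frac{2190459}{259}\right) \left(- \frac{1}{9084}\right) - \frac{19049}{49468} = \frac{730153}{784252} - \frac{19049}{49468} = \frac{1323749516}{2424711121}$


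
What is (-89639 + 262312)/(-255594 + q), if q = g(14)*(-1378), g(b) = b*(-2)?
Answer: -172673/217010 ≈ -0.79569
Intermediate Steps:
g(b) = -2*b
q = 38584 (q = -2*14*(-1378) = -28*(-1378) = 38584)
(-89639 + 262312)/(-255594 + q) = (-89639 + 262312)/(-255594 + 38584) = 172673/(-217010) = 172673*(-1/217010) = -172673/217010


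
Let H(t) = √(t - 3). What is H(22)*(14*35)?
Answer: 490*√19 ≈ 2135.9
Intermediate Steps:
H(t) = √(-3 + t)
H(22)*(14*35) = √(-3 + 22)*(14*35) = √19*490 = 490*√19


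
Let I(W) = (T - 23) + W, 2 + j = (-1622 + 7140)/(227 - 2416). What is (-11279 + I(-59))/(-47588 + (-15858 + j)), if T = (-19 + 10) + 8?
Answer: 12435709/69446595 ≈ 0.17907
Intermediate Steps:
T = -1 (T = -9 + 8 = -1)
j = -9896/2189 (j = -2 + (-1622 + 7140)/(227 - 2416) = -2 + 5518/(-2189) = -2 + 5518*(-1/2189) = -2 - 5518/2189 = -9896/2189 ≈ -4.5208)
I(W) = -24 + W (I(W) = (-1 - 23) + W = -24 + W)
(-11279 + I(-59))/(-47588 + (-15858 + j)) = (-11279 + (-24 - 59))/(-47588 + (-15858 - 9896/2189)) = (-11279 - 83)/(-47588 - 34723058/2189) = -11362/(-138893190/2189) = -11362*(-2189/138893190) = 12435709/69446595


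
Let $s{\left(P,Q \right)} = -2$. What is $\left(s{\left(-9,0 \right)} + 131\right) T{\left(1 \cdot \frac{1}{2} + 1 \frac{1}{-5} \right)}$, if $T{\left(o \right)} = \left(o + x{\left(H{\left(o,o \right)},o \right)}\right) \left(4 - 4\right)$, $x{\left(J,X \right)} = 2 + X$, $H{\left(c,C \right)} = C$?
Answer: $0$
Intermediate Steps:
$T{\left(o \right)} = 0$ ($T{\left(o \right)} = \left(o + \left(2 + o\right)\right) \left(4 - 4\right) = \left(2 + 2 o\right) 0 = 0$)
$\left(s{\left(-9,0 \right)} + 131\right) T{\left(1 \cdot \frac{1}{2} + 1 \frac{1}{-5} \right)} = \left(-2 + 131\right) 0 = 129 \cdot 0 = 0$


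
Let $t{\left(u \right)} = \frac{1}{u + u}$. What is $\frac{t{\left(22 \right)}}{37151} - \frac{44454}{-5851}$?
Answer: $\frac{72666470227}{9564302044} \approx 7.5977$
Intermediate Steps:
$t{\left(u \right)} = \frac{1}{2 u}$
$\frac{t{\left(22 \right)}}{37151} - \frac{44454}{-5851} = \frac{\frac{1}{2} \cdot \frac{1}{22}}{37151} - \frac{44454}{-5851} = \frac{1}{2} \cdot \frac{1}{22} \cdot \frac{1}{37151} - - \frac{44454}{5851} = \frac{1}{44} \cdot \frac{1}{37151} + \frac{44454}{5851} = \frac{1}{1634644} + \frac{44454}{5851} = \frac{72666470227}{9564302044}$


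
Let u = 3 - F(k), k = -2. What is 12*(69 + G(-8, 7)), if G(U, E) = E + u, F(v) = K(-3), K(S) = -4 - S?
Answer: 960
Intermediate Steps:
F(v) = -1 (F(v) = -4 - 1*(-3) = -4 + 3 = -1)
u = 4 (u = 3 - 1*(-1) = 3 + 1 = 4)
G(U, E) = 4 + E (G(U, E) = E + 4 = 4 + E)
12*(69 + G(-8, 7)) = 12*(69 + (4 + 7)) = 12*(69 + 11) = 12*80 = 960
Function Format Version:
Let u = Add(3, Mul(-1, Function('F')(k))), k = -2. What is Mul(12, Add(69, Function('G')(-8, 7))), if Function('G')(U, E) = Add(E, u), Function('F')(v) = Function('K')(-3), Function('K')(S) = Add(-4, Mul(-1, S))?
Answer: 960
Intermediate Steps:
Function('F')(v) = -1 (Function('F')(v) = Add(-4, Mul(-1, -3)) = Add(-4, 3) = -1)
u = 4 (u = Add(3, Mul(-1, -1)) = Add(3, 1) = 4)
Function('G')(U, E) = Add(4, E) (Function('G')(U, E) = Add(E, 4) = Add(4, E))
Mul(12, Add(69, Function('G')(-8, 7))) = Mul(12, Add(69, Add(4, 7))) = Mul(12, Add(69, 11)) = Mul(12, 80) = 960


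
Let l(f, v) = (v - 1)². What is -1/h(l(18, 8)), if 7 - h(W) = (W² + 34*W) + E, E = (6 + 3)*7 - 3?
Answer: 1/4120 ≈ 0.00024272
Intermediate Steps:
l(f, v) = (-1 + v)²
E = 60 (E = 9*7 - 3 = 63 - 3 = 60)
h(W) = -53 - W² - 34*W (h(W) = 7 - ((W² + 34*W) + 60) = 7 - (60 + W² + 34*W) = 7 + (-60 - W² - 34*W) = -53 - W² - 34*W)
-1/h(l(18, 8)) = -1/(-53 - ((-1 + 8)²)² - 34*(-1 + 8)²) = -1/(-53 - (7²)² - 34*7²) = -1/(-53 - 1*49² - 34*49) = -1/(-53 - 1*2401 - 1666) = -1/(-53 - 2401 - 1666) = -1/(-4120) = -1*(-1/4120) = 1/4120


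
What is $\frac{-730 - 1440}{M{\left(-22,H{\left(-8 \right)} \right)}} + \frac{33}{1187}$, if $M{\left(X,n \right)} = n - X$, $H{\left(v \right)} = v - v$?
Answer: $- \frac{1287532}{13057} \approx -98.609$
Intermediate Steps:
$H{\left(v \right)} = 0$
$\frac{-730 - 1440}{M{\left(-22,H{\left(-8 \right)} \right)}} + \frac{33}{1187} = \frac{-730 - 1440}{0 - -22} + \frac{33}{1187} = - \frac{2170}{0 + 22} + 33 \cdot \frac{1}{1187} = - \frac{2170}{22} + \frac{33}{1187} = \left(-2170\right) \frac{1}{22} + \frac{33}{1187} = - \frac{1085}{11} + \frac{33}{1187} = - \frac{1287532}{13057}$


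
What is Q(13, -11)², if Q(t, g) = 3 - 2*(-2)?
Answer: 49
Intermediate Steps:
Q(t, g) = 7 (Q(t, g) = 3 + 4 = 7)
Q(13, -11)² = 7² = 49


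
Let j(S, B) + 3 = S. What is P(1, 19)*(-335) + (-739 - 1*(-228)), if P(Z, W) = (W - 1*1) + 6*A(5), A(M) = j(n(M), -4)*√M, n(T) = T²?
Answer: -6541 - 44220*√5 ≈ -1.0542e+5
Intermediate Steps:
j(S, B) = -3 + S
A(M) = √M*(-3 + M²) (A(M) = (-3 + M²)*√M = √M*(-3 + M²))
P(Z, W) = -1 + W + 132*√5 (P(Z, W) = (W - 1*1) + 6*(√5*(-3 + 5²)) = (W - 1) + 6*(√5*(-3 + 25)) = (-1 + W) + 6*(√5*22) = (-1 + W) + 6*(22*√5) = (-1 + W) + 132*√5 = -1 + W + 132*√5)
P(1, 19)*(-335) + (-739 - 1*(-228)) = (-1 + 19 + 132*√5)*(-335) + (-739 - 1*(-228)) = (18 + 132*√5)*(-335) + (-739 + 228) = (-6030 - 44220*√5) - 511 = -6541 - 44220*√5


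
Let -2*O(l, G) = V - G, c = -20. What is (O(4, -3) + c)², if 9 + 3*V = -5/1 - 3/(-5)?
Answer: 83521/225 ≈ 371.20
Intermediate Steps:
V = -67/15 (V = -3 + (-5/1 - 3/(-5))/3 = -3 + (-5*1 - 3*(-⅕))/3 = -3 + (-5 + ⅗)/3 = -3 + (⅓)*(-22/5) = -3 - 22/15 = -67/15 ≈ -4.4667)
O(l, G) = 67/30 + G/2 (O(l, G) = -(-67/15 - G)/2 = 67/30 + G/2)
(O(4, -3) + c)² = ((67/30 + (½)*(-3)) - 20)² = ((67/30 - 3/2) - 20)² = (11/15 - 20)² = (-289/15)² = 83521/225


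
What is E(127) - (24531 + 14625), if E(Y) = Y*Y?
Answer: -23027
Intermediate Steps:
E(Y) = Y²
E(127) - (24531 + 14625) = 127² - (24531 + 14625) = 16129 - 1*39156 = 16129 - 39156 = -23027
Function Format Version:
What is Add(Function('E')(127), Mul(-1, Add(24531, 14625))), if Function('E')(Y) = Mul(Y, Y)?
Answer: -23027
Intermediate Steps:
Function('E')(Y) = Pow(Y, 2)
Add(Function('E')(127), Mul(-1, Add(24531, 14625))) = Add(Pow(127, 2), Mul(-1, Add(24531, 14625))) = Add(16129, Mul(-1, 39156)) = Add(16129, -39156) = -23027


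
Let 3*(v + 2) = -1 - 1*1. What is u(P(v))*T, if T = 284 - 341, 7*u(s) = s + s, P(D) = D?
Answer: 304/7 ≈ 43.429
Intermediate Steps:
v = -8/3 (v = -2 + (-1 - 1*1)/3 = -2 + (-1 - 1)/3 = -2 + (1/3)*(-2) = -2 - 2/3 = -8/3 ≈ -2.6667)
u(s) = 2*s/7 (u(s) = (s + s)/7 = (2*s)/7 = 2*s/7)
T = -57
u(P(v))*T = ((2/7)*(-8/3))*(-57) = -16/21*(-57) = 304/7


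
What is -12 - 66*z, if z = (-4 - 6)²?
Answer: -6612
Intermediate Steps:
z = 100 (z = (-10)² = 100)
-12 - 66*z = -12 - 66*100 = -12 - 6600 = -6612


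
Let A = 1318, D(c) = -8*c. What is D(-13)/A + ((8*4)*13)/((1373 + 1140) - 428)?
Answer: 382564/1374015 ≈ 0.27843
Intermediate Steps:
D(-13)/A + ((8*4)*13)/((1373 + 1140) - 428) = -8*(-13)/1318 + ((8*4)*13)/((1373 + 1140) - 428) = 104*(1/1318) + (32*13)/(2513 - 428) = 52/659 + 416/2085 = 382564/1374015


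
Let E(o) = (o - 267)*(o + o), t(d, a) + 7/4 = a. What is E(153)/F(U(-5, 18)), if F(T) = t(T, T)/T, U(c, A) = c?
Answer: -25840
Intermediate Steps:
t(d, a) = -7/4 + a
E(o) = 2*o*(-267 + o) (E(o) = (-267 + o)*(2*o) = 2*o*(-267 + o))
F(T) = (-7/4 + T)/T
E(153)/F(U(-5, 18)) = (2*153*(-267 + 153))/(((-7/4 - 5)/(-5))) = (2*153*(-114))/((-1/5*(-27/4))) = -34884/27/20 = -34884*20/27 = -25840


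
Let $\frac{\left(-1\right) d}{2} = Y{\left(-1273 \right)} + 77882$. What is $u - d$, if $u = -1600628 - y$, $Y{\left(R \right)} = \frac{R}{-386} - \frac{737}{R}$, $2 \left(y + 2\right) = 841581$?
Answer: $- \frac{13682638569}{7334} \approx -1.8656 \cdot 10^{6}$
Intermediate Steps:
$y = \frac{841577}{2}$ ($y = -2 + \frac{1}{2} \cdot 841581 = -2 + \frac{841581}{2} = \frac{841577}{2} \approx 4.2079 \cdot 10^{5}$)
$Y{\left(R \right)} = - \frac{737}{R} - \frac{R}{386}$ ($Y{\left(R \right)} = R \left(- \frac{1}{386}\right) - \frac{737}{R} = - \frac{R}{386} - \frac{737}{R} = - \frac{737}{R} - \frac{R}{386}$)
$d = - \frac{571215021}{3667}$ ($d = - 2 \left(\left(- \frac{737}{-1273} - - \frac{1273}{386}\right) + 77882\right) = - 2 \left(\left(\left(-737\right) \left(- \frac{1}{1273}\right) + \frac{1273}{386}\right) + 77882\right) = - 2 \left(\left(\frac{11}{19} + \frac{1273}{386}\right) + 77882\right) = - 2 \left(\frac{28433}{7334} + 77882\right) = \left(-2\right) \frac{571215021}{7334} = - \frac{571215021}{3667} \approx -1.5577 \cdot 10^{5}$)
$u = - \frac{4042833}{2}$ ($u = -1600628 - \frac{841577}{2} = - \frac{4042833}{2} \approx -2.0214 \cdot 10^{6}$)
$u - d = - \frac{4042833}{2} - - \frac{571215021}{3667} = - \frac{4042833}{2} + \frac{571215021}{3667} = - \frac{13682638569}{7334}$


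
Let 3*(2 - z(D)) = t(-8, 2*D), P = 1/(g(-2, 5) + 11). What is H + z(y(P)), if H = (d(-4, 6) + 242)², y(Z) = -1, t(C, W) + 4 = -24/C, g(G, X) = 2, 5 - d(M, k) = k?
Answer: 174250/3 ≈ 58083.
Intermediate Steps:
d(M, k) = 5 - k
P = 1/13 (P = 1/(2 + 11) = 1/13 ≈ 0.076923)
t(C, W) = -4 - 24/C
z(D) = 7/3 (z(D) = 2 - (-4 - 24/(-8))/3 = 2 - (-4 - 24*(-⅛))/3 = 2 - (-4 + 3)/3 = 2 - ⅓*(-1) = 2 + ⅓ = 7/3)
H = 58081 (H = ((5 - 1*6) + 242)² = ((5 - 6) + 242)² = (-1 + 242)² = 241² = 58081)
H + z(y(P)) = 58081 + 7/3 = 174250/3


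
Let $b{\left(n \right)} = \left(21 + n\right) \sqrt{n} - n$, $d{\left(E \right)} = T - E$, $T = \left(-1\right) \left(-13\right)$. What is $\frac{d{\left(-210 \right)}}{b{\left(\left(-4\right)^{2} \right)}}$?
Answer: $\frac{223}{132} \approx 1.6894$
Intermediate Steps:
$T = 13$
$d{\left(E \right)} = 13 - E$
$b{\left(n \right)} = - n + \sqrt{n} \left(21 + n\right)$ ($b{\left(n \right)} = \sqrt{n} \left(21 + n\right) - n = - n + \sqrt{n} \left(21 + n\right)$)
$\frac{d{\left(-210 \right)}}{b{\left(\left(-4\right)^{2} \right)}} = \frac{13 - -210}{\left(\left(-4\right)^{2}\right)^{\frac{3}{2}} - \left(-4\right)^{2} + 21 \sqrt{\left(-4\right)^{2}}} = \frac{13 + 210}{16^{\frac{3}{2}} - 16 + 21 \sqrt{16}} = \frac{223}{64 - 16 + 21 \cdot 4} = \frac{223}{64 - 16 + 84} = \frac{223}{132}$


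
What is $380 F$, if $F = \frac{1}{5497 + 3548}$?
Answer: $\frac{76}{1809} \approx 0.042012$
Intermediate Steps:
$F = \frac{1}{9045} \approx 0.00011056$
$380 F = 380 \cdot \frac{1}{9045} = \frac{76}{1809}$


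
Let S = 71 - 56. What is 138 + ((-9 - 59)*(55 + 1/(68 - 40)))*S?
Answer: -391989/7 ≈ -55998.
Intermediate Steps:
S = 15
138 + ((-9 - 59)*(55 + 1/(68 - 40)))*S = 138 + ((-9 - 59)*(55 + 1/(68 - 40)))*15 = 138 - 68*(55 + 1/28)*15 = 138 - 68*1541/28*15 = 138 - 26197/7*15 = 138 - 392955/7 = -391989/7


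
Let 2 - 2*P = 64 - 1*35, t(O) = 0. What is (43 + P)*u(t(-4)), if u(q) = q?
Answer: 0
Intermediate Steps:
P = -27/2 (P = 1 - (64 - 1*35)/2 = 1 - (64 - 35)/2 = 1 - 1/2*29 = 1 - 29/2 = -27/2 ≈ -13.500)
(43 + P)*u(t(-4)) = (43 - 27/2)*0 = (59/2)*0 = 0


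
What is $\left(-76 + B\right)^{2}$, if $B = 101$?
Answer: $625$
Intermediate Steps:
$\left(-76 + B\right)^{2} = \left(-76 + 101\right)^{2} = 25^{2} = 625$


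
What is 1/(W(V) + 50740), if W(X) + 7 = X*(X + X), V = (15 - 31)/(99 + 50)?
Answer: 22201/1126323845 ≈ 1.9711e-5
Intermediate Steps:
V = -16/149 ≈ -0.10738
W(X) = -7 + 2*X**2 (W(X) = -7 + X*(X + X) = -7 + X*(2*X) = -7 + 2*X**2)
1/(W(V) + 50740) = 1/((-7 + 2*(-16/149)**2) + 50740) = 1/((-7 + 2*(256/22201)) + 50740) = 1/((-7 + 512/22201) + 50740) = 1/(-154895/22201 + 50740) = 1/(1126323845/22201) = 22201/1126323845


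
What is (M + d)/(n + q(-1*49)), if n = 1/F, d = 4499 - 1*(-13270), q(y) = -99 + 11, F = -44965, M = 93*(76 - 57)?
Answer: -878436240/3956921 ≈ -222.00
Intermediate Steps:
M = 1767 (M = 93*19 = 1767)
q(y) = -88
d = 17769 (d = 4499 + 13270 = 17769)
n = -1/44965 (n = 1/(-44965) = -1/44965 ≈ -2.2240e-5)
(M + d)/(n + q(-1*49)) = (1767 + 17769)/(-1/44965 - 88) = 19536/(-3956921/44965) = 19536*(-44965/3956921) = -878436240/3956921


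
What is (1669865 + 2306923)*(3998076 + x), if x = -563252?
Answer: 13659566865312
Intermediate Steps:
(1669865 + 2306923)*(3998076 + x) = (1669865 + 2306923)*(3998076 - 563252) = 3976788*3434824 = 13659566865312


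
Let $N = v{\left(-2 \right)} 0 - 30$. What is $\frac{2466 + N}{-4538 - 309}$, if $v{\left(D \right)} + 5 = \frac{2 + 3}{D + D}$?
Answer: $- \frac{2436}{4847} \approx -0.50258$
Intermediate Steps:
$v{\left(D \right)} = -5 + \frac{5}{2 D}$ ($v{\left(D \right)} = -5 + \frac{2 + 3}{D + D} = -5 + \frac{5}{2 D}$)
$N = -30$ ($N = \left(-5 + \frac{5}{2 \left(-2\right)}\right) 0 - 30 = \left(-5 + \frac{5}{2} \left(- \frac{1}{2}\right)\right) 0 - 30 = \left(-5 - \frac{5}{4}\right) 0 - 30 = \left(- \frac{25}{4}\right) 0 - 30 = 0 - 30 = -30$)
$\frac{2466 + N}{-4538 - 309} = \frac{2466 - 30}{-4538 - 309} = \frac{2436}{-4538 - 309} = \frac{2436}{-4847} = 2436 \left(- \frac{1}{4847}\right) = - \frac{2436}{4847}$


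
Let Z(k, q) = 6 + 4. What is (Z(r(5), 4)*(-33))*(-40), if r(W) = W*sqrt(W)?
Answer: 13200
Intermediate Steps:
r(W) = W**(3/2)
Z(k, q) = 10
(Z(r(5), 4)*(-33))*(-40) = (10*(-33))*(-40) = -330*(-40) = 13200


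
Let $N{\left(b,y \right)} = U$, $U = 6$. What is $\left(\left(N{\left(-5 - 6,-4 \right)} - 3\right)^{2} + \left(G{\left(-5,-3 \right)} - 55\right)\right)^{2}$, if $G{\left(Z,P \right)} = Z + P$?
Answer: $2916$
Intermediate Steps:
$G{\left(Z,P \right)} = P + Z$
$N{\left(b,y \right)} = 6$
$\left(\left(N{\left(-5 - 6,-4 \right)} - 3\right)^{2} + \left(G{\left(-5,-3 \right)} - 55\right)\right)^{2} = \left(\left(6 - 3\right)^{2} - 63\right)^{2} = \left(3^{2} - 63\right)^{2} = \left(9 - 63\right)^{2} = \left(-54\right)^{2} = 2916$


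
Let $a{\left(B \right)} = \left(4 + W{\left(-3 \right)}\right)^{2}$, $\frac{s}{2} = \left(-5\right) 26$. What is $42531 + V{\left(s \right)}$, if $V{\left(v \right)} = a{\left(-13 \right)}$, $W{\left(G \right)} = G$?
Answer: $42532$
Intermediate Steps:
$s = -260$ ($s = 2 \left(\left(-5\right) 26\right) = 2 \left(-130\right) = -260$)
$a{\left(B \right)} = 1$ ($a{\left(B \right)} = \left(4 - 3\right)^{2} = 1^{2} = 1$)
$V{\left(v \right)} = 1$
$42531 + V{\left(s \right)} = 42531 + 1 = 42532$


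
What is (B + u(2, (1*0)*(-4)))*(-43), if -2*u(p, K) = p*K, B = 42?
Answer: -1806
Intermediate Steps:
u(p, K) = -K*p/2 (u(p, K) = -p*K/2 = -K*p/2)
(B + u(2, (1*0)*(-4)))*(-43) = (42 - ½*(1*0)*(-4)*2)*(-43) = (42 - ½*0*(-4)*2)*(-43) = (42 - ½*0*2)*(-43) = (42 + 0)*(-43) = 42*(-43) = -1806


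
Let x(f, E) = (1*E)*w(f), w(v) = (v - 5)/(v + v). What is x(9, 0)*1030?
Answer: 0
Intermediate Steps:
w(v) = (-5 + v)/(2*v) (w(v) = (-5 + v)/((2*v)) = (-5 + v)*(1/(2*v)) = (-5 + v)/(2*v))
x(f, E) = E*(-5 + f)/(2*f) (x(f, E) = (1*E)*((-5 + f)/(2*f)) = E*((-5 + f)/(2*f)) = E*(-5 + f)/(2*f))
x(9, 0)*1030 = ((½)*0*(-5 + 9)/9)*1030 = ((½)*0*(⅑)*4)*1030 = 0*1030 = 0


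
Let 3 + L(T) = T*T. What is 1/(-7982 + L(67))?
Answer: -1/3496 ≈ -0.00028604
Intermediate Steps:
L(T) = -3 + T**2 (L(T) = -3 + T*T = -3 + T**2)
1/(-7982 + L(67)) = 1/(-7982 + (-3 + 67**2)) = 1/(-7982 + (-3 + 4489)) = 1/(-7982 + 4486) = 1/(-3496) = -1/3496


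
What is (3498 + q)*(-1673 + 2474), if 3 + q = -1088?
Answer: 1928007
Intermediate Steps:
q = -1091 (q = -3 - 1088 = -1091)
(3498 + q)*(-1673 + 2474) = (3498 - 1091)*(-1673 + 2474) = 2407*801 = 1928007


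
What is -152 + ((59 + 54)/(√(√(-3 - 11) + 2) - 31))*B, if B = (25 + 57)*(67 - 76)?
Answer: -152 + 83394/(31 - √(2 + I*√14)) ≈ 2697.0 + 103.2*I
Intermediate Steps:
B = -738 (B = 82*(-9) = -738)
-152 + ((59 + 54)/(√(√(-3 - 11) + 2) - 31))*B = -152 + ((59 + 54)/(√(√(-3 - 11) + 2) - 31))*(-738) = -152 + (113/(√(√(-14) + 2) - 31))*(-738) = -152 + (113/(√(I*√14 + 2) - 31))*(-738) = -152 + (113/(√(2 + I*√14) - 31))*(-738) = -152 + (113/(-31 + √(2 + I*√14)))*(-738) = -152 - 83394/(-31 + √(2 + I*√14))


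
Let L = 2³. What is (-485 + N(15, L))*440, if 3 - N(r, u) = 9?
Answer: -216040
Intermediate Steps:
L = 8
N(r, u) = -6 (N(r, u) = 3 - 1*9 = 3 - 9 = -6)
(-485 + N(15, L))*440 = (-485 - 6)*440 = -491*440 = -216040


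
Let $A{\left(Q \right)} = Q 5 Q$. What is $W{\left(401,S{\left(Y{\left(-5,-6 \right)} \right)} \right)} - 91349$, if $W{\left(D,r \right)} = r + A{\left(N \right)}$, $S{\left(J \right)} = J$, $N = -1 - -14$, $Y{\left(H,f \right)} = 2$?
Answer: $-90502$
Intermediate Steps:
$N = 13$ ($N = -1 + 14 = 13$)
$A{\left(Q \right)} = 5 Q^{2}$ ($A{\left(Q \right)} = 5 Q Q = 5 Q^{2}$)
$W{\left(D,r \right)} = 845 + r$ ($W{\left(D,r \right)} = r + 5 \cdot 13^{2} = r + 5 \cdot 169 = r + 845 = 845 + r$)
$W{\left(401,S{\left(Y{\left(-5,-6 \right)} \right)} \right)} - 91349 = \left(845 + 2\right) - 91349 = 847 - 91349 = -90502$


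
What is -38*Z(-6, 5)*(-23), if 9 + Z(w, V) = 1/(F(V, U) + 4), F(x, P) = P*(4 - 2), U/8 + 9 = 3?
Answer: -15751/2 ≈ -7875.5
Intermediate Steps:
U = -48 (U = -72 + 8*3 = -72 + 24 = -48)
F(x, P) = 2*P (F(x, P) = P*2 = 2*P)
Z(w, V) = -829/92 (Z(w, V) = -9 + 1/(2*(-48) + 4) = -9 + 1/(-96 + 4) = -9 + 1/(-92) = -9 - 1/92 = -829/92)
-38*Z(-6, 5)*(-23) = -38*(-829/92)*(-23) = (15751/46)*(-23) = -15751/2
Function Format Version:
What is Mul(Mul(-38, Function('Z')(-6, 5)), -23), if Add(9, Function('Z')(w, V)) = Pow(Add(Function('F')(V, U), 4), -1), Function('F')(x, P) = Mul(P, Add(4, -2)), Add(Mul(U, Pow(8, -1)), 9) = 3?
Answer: Rational(-15751, 2) ≈ -7875.5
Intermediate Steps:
U = -48 (U = Add(-72, Mul(8, 3)) = Add(-72, 24) = -48)
Function('F')(x, P) = Mul(2, P) (Function('F')(x, P) = Mul(P, 2) = Mul(2, P))
Function('Z')(w, V) = Rational(-829, 92) (Function('Z')(w, V) = Add(-9, Pow(Add(Mul(2, -48), 4), -1)) = Add(-9, Pow(Add(-96, 4), -1)) = Add(-9, Pow(-92, -1)) = Add(-9, Rational(-1, 92)) = Rational(-829, 92))
Mul(Mul(-38, Function('Z')(-6, 5)), -23) = Mul(Mul(-38, Rational(-829, 92)), -23) = Mul(Rational(15751, 46), -23) = Rational(-15751, 2)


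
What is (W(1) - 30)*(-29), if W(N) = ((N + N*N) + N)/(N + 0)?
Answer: 783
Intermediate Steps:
W(N) = (N**2 + 2*N)/N (W(N) = ((N + N**2) + N)/N = (N**2 + 2*N)/N)
(W(1) - 30)*(-29) = ((2 + 1) - 30)*(-29) = (3 - 30)*(-29) = -27*(-29) = 783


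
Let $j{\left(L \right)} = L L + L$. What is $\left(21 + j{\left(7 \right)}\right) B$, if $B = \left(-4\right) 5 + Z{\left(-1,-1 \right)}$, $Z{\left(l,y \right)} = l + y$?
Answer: $-1694$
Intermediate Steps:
$j{\left(L \right)} = L + L^{2}$ ($j{\left(L \right)} = L^{2} + L = L + L^{2}$)
$B = -22$ ($B = \left(-4\right) 5 - 2 = -20 - 2 = -22$)
$\left(21 + j{\left(7 \right)}\right) B = \left(21 + 7 \left(1 + 7\right)\right) \left(-22\right) = \left(21 + 7 \cdot 8\right) \left(-22\right) = \left(21 + 56\right) \left(-22\right) = 77 \left(-22\right) = -1694$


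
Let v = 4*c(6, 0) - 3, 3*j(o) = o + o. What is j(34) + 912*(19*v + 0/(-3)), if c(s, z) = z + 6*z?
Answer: -155884/3 ≈ -51961.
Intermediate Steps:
j(o) = 2*o/3 (j(o) = (o + o)/3 = (2*o)/3 = 2*o/3)
c(s, z) = 7*z
v = -3 (v = 4*(7*0) - 3 = 4*0 - 3 = 0 - 3 = -3)
j(34) + 912*(19*v + 0/(-3)) = (⅔)*34 + 912*(19*(-3) + 0/(-3)) = 68/3 + 912*(-57 + 0*(-⅓)) = 68/3 + 912*(-57 + 0) = 68/3 + 912*(-57) = 68/3 - 51984 = -155884/3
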